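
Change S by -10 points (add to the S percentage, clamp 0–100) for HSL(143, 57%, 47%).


Original S = 57%
Adjustment = -10 percentage points
New S = 57 + (-10) = 47
Clamp to [0, 100] → 47
= HSL(143°, 47%, 47%)


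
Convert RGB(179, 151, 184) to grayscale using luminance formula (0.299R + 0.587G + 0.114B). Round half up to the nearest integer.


Gray = 0.299×R + 0.587×G + 0.114×B
Gray = 0.299×179 + 0.587×151 + 0.114×184
Gray = 53.521 + 88.637 + 20.976
Gray = 163.134 → round half up → 163
Gray = 163


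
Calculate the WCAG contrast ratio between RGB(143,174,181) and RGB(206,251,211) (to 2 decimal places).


Linearize each sRGB channel c=v/255: c/12.92 if c ≤ 0.04045 else ((c+0.055)/1.055)^2.4
L = 0.2126×R_lin + 0.7152×G_lin + 0.0722×B_lin
Color 1 (143,174,181):
  R=143: 143/255≈0.5608 > 0.04045 → ((0.5608+0.055)/1.055)^2.4 ≈ 0.27468
  G=174: 174/255≈0.6824 > 0.04045 → ((0.6824+0.055)/1.055)^2.4 ≈ 0.42327
  B=181: 181/255≈0.7098 > 0.04045 → ((0.7098+0.055)/1.055)^2.4 ≈ 0.46208
  L1 = 0.2126×0.27468 + 0.7152×0.42327 + 0.0722×0.46208 ≈ 0.39448
Color 2 (206,251,211):
  R=206: 206/255≈0.8078 > 0.04045 → ((0.8078+0.055)/1.055)^2.4 ≈ 0.61721
  G=251: 251/255≈0.9843 > 0.04045 → ((0.9843+0.055)/1.055)^2.4 ≈ 0.96469
  B=211: 211/255≈0.8275 > 0.04045 → ((0.8275+0.055)/1.055)^2.4 ≈ 0.65141
  L2 = 0.2126×0.61721 + 0.7152×0.96469 + 0.0722×0.65141 ≈ 0.86819
Lighter = 0.86819, Darker = 0.39448
Ratio = (L_lighter + 0.05) / (L_darker + 0.05)
Ratio = (0.86819 + 0.05) / (0.39448 + 0.05) = 0.91819 / 0.44448 ≈ 2.0658
Ratio ≈ 2.07:1


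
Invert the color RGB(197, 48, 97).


Invert: (255-R, 255-G, 255-B)
R: 255-197 = 58
G: 255-48 = 207
B: 255-97 = 158
= RGB(58, 207, 158)


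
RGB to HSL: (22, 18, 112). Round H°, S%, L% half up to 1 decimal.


Normalize: R'=22/255≈0.0863, G'=18/255≈0.0706, B'=112/255≈0.4392
Max=112/255, Min=18/255, Δ=Max-Min=94/255
L = (Max+Min)/2 = (112+18)/510 = 130/510 = 0.25490… → L = 25.5%
L ≤ 0.5 → S = Δ/(Max+Min) = 94/(112+18) = 94/130 = 0.72307… → S = 72.3%
(the 1/255 factors cancel in S and H, so raw channel differences can be used)
Max is B' → H = 60 × ((R-G)/Δ + 4) = 60 × ((22-18)/94 + 4)
  4/94 + 4 = 0.0425… + 4 = 4.0425…
  H = 60 × 4.0425… = 242.553…° → H = 242.6°
= HSL(242.6°, 72.3%, 25.5%)


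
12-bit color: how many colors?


Colors = 2^bits = 2^12
= 4,096 colors


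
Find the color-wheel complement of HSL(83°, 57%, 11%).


Complement = opposite side of color wheel = hue + 180°
H' = (83 + 180) mod 360 = 263°
S and L unchanged.
= HSL(263°, 57%, 11%)


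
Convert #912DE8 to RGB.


91 → 145 (R)
2D → 45 (G)
E8 → 232 (B)
= RGB(145, 45, 232)


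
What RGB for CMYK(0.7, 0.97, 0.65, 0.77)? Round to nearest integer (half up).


R = 255 × (1-C) × (1-K) = 255 × 0.30 × 0.23 = 17.595 → 18
G = 255 × (1-M) × (1-K) = 255 × 0.03 × 0.23 = 1.7595 → 2
B = 255 × (1-Y) × (1-K) = 255 × 0.35 × 0.23 = 20.5275 → 21
= RGB(18, 2, 21)


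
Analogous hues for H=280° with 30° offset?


Base hue: 280°
Left analog: (280 - 30) mod 360 = 250°
Right analog: (280 + 30) mod 360 = 310°
Analogous hues = 250° and 310°


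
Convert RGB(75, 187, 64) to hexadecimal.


R = 75 → 4B (hex)
G = 187 → BB (hex)
B = 64 → 40 (hex)
Hex = #4BBB40


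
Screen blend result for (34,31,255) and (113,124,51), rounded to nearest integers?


Screen: C = 255 - (255-A)×(255-B)/255, rounded to nearest integer
R: 255 - (255-34)×(255-113)/255 = 255 - 31382/255 ≈ 255 - 123.067 = 131.933 → 132
G: 255 - (255-31)×(255-124)/255 = 255 - 29344/255 ≈ 255 - 115.075 = 139.925 → 140
B: 255 - (255-255)×(255-51)/255 = 255 - 0/255 ≈ 255 - 0.000 = 255.000 → 255
= RGB(132, 140, 255)


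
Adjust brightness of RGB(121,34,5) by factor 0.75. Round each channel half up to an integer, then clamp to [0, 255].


Multiply each channel by 0.75, round half up, clamp to [0, 255]
R: 121×0.75 = 90.75 → round → 91
G: 34×0.75 = 25.5 → round → 26
B: 5×0.75 = 3.75 → round → 4
= RGB(91, 26, 4)


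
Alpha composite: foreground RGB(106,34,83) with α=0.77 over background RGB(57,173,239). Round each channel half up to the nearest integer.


C = α×F + (1-α)×B, with 1-α = 0.23
R: 0.77×106 + 0.23×57 = 81.62 + 13.11 = 94.73 → 95
G: 0.77×34 + 0.23×173 = 26.18 + 39.79 = 65.97 → 66
B: 0.77×83 + 0.23×239 = 63.91 + 54.97 = 118.88 → 119
= RGB(95, 66, 119)


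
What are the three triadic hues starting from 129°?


Triadic: equally spaced at 120° intervals
H1 = 129°
H2 = (129 + 120) mod 360 = 249°
H3 = (129 + 240) mod 360 = 9°
Triadic = 129°, 249°, 9°


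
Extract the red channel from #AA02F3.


Color: #AA02F3
R = AA = 170
G = 02 = 2
B = F3 = 243
Red = 170


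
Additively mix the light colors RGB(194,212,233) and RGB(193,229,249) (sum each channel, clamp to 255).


Additive: each channel = min(255, C₁+C₂)
R: 194+193 = 387 → 255
G: 212+229 = 441 → 255
B: 233+249 = 482 → 255
= RGB(255, 255, 255)


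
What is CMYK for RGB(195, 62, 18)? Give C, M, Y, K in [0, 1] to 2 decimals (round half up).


R'=195/255≈0.7647, G'=62/255≈0.2431, B'=18/255≈0.0706
K = 1 - max(R',G',B') = 1 - 195/255 = 60/255 = 0.23529… → 0.24
(1-R'-K)/(1-K) simplifies to (max-R)/max with max = 195:
C = (195-195)/195 = 0/195 = 0 → 0.00
M = (195-62)/195 = 133/195 = 0.68205… → 0.68
Y = (195-18)/195 = 177/195 = 0.90769… → 0.91
= CMYK(0.00, 0.68, 0.91, 0.24)


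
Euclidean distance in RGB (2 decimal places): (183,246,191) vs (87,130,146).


d = √[(R₁-R₂)² + (G₁-G₂)² + (B₁-B₂)²]
d = √[(183-87)² + (246-130)² + (191-146)²]
d = √[9216 + 13456 + 2025]
d = √24697
d ≈ 157.15


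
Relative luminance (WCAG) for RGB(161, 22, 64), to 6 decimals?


Linearize each channel (sRGB transfer function): c = v/255; c_lin = c/12.92 if c ≤ 0.04045, else ((c+0.055)/1.055)^2.4
  R: 161/255 ≈ 0.631373 > 0.04045 → ((0.631373+0.055)/1.055)^2.4 ≈ 0.356400
  G: 22/255 ≈ 0.086275 > 0.04045 → ((0.086275+0.055)/1.055)^2.4 ≈ 0.008023
  B: 64/255 ≈ 0.250980 > 0.04045 → ((0.250980+0.055)/1.055)^2.4 ≈ 0.051269
R_lin = 0.356400, G_lin = 0.008023, B_lin = 0.051269
L = 0.2126×R + 0.7152×G + 0.0722×B
L = 0.2126×0.356400 + 0.7152×0.008023 + 0.0722×0.051269
L ≈ 0.085211


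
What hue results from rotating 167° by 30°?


New hue = (H + rotation) mod 360
New hue = (167 + 30) mod 360
= 197 mod 360
= 197°


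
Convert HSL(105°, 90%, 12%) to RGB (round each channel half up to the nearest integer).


H=105°, S=0.90, L=0.12
C = (1-|2L-1|)×S = (1-|-0.76|)×0.90 = 0.216
H' = H/60 = 105/60 ≈ 1.7500; X = C×(1-|H' mod 2 - 1|) = 0.054
m = L - C/2 = 0.12 - 0.108 = 0.012
Sector ⌊H'⌋ = 1 → (R',G',B') = (0.054, 0.216, 0.0)
RGB = ((R'+m)×255, (G'+m)×255, (B'+m)×255) = (16.83, 58.14, 3.06)
Round half up → RGB(17, 58, 3)


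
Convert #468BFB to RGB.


46 → 70 (R)
8B → 139 (G)
FB → 251 (B)
= RGB(70, 139, 251)


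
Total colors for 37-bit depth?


Colors = 2^bits = 2^37
= 137,438,953,472 colors


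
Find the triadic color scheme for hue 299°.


Triadic: equally spaced at 120° intervals
H1 = 299°
H2 = (299 + 120) mod 360 = 59°
H3 = (299 + 240) mod 360 = 179°
Triadic = 299°, 59°, 179°


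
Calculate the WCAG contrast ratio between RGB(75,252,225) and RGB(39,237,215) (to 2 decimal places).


Linearize each sRGB channel c=v/255: c/12.92 if c ≤ 0.04045 else ((c+0.055)/1.055)^2.4
L = 0.2126×R_lin + 0.7152×G_lin + 0.0722×B_lin
Color 1 (75,252,225):
  R=75: 75/255≈0.2941 > 0.04045 → ((0.2941+0.055)/1.055)^2.4 ≈ 0.07036
  G=252: 252/255≈0.9882 > 0.04045 → ((0.9882+0.055)/1.055)^2.4 ≈ 0.97345
  B=225: 225/255≈0.8824 > 0.04045 → ((0.8824+0.055)/1.055)^2.4 ≈ 0.75294
  L1 = 0.2126×0.07036 + 0.7152×0.97345 + 0.0722×0.75294 ≈ 0.76553
Color 2 (39,237,215):
  R=39: 39/255≈0.1529 > 0.04045 → ((0.1529+0.055)/1.055)^2.4 ≈ 0.02029
  G=237: 237/255≈0.9294 > 0.04045 → ((0.9294+0.055)/1.055)^2.4 ≈ 0.84687
  B=215: 215/255≈0.8431 > 0.04045 → ((0.8431+0.055)/1.055)^2.4 ≈ 0.67954
  L2 = 0.2126×0.02029 + 0.7152×0.84687 + 0.0722×0.67954 ≈ 0.65906
Lighter = 0.76553, Darker = 0.65906
Ratio = (L_lighter + 0.05) / (L_darker + 0.05)
Ratio = (0.76553 + 0.05) / (0.65906 + 0.05) = 0.81553 / 0.70906 ≈ 1.1502
Ratio ≈ 1.15:1


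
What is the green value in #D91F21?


Color: #D91F21
R = D9 = 217
G = 1F = 31
B = 21 = 33
Green = 31


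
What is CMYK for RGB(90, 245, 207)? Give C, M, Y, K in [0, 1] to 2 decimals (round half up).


R'=90/255≈0.3529, G'=245/255≈0.9608, B'=207/255≈0.8118
K = 1 - max(R',G',B') = 1 - 245/255 = 10/255 = 0.03921… → 0.04
(1-R'-K)/(1-K) simplifies to (max-R)/max with max = 245:
C = (245-90)/245 = 155/245 = 0.63265… → 0.63
M = (245-245)/245 = 0/245 = 0 → 0.00
Y = (245-207)/245 = 38/245 = 0.15510… → 0.16
= CMYK(0.63, 0.00, 0.16, 0.04)


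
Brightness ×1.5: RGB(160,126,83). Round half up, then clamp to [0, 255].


Multiply each channel by 1.5, round half up, clamp to [0, 255]
R: 160×1.5 = 240
G: 126×1.5 = 189
B: 83×1.5 = 124.5 → round → 125
= RGB(240, 189, 125)


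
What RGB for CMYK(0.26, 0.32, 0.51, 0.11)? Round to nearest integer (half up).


R = 255 × (1-C) × (1-K) = 255 × 0.74 × 0.89 = 167.943 → 168
G = 255 × (1-M) × (1-K) = 255 × 0.68 × 0.89 = 154.326 → 154
B = 255 × (1-Y) × (1-K) = 255 × 0.49 × 0.89 = 111.2055 → 111
= RGB(168, 154, 111)


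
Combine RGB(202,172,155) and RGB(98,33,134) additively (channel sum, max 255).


Additive: each channel = min(255, C₁+C₂)
R: 202+98 = 300 → 255
G: 172+33 = 205 → 205
B: 155+134 = 289 → 255
= RGB(255, 205, 255)


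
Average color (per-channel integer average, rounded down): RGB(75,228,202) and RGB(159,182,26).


Midpoint: each channel = ⌊(C₁+C₂)/2⌋
R: ⌊(75+159)/2⌋ = 117
G: ⌊(228+182)/2⌋ = 205
B: ⌊(202+26)/2⌋ = 114
= RGB(117, 205, 114)


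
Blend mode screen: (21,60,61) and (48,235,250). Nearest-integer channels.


Screen: C = 255 - (255-A)×(255-B)/255, rounded to nearest integer
R: 255 - (255-21)×(255-48)/255 = 255 - 48438/255 ≈ 255 - 189.953 = 65.047 → 65
G: 255 - (255-60)×(255-235)/255 = 255 - 3900/255 ≈ 255 - 15.294 = 239.706 → 240
B: 255 - (255-61)×(255-250)/255 = 255 - 970/255 ≈ 255 - 3.804 = 251.196 → 251
= RGB(65, 240, 251)


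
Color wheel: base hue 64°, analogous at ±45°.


Base hue: 64°
Left analog: (64 - 45) mod 360 = 19°
Right analog: (64 + 45) mod 360 = 109°
Analogous hues = 19° and 109°


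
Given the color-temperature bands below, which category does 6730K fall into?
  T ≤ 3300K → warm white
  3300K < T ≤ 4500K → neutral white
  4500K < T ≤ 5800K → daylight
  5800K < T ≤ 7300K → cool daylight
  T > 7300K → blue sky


Temperature: 6730K
5800K < 6730K ≤ 7300K → cool daylight
Classification: cool daylight


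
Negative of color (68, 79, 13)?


Invert: (255-R, 255-G, 255-B)
R: 255-68 = 187
G: 255-79 = 176
B: 255-13 = 242
= RGB(187, 176, 242)


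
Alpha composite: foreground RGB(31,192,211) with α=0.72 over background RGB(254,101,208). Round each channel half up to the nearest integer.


C = α×F + (1-α)×B, with 1-α = 0.28
R: 0.72×31 + 0.28×254 = 22.32 + 71.12 = 93.44 → 93
G: 0.72×192 + 0.28×101 = 138.24 + 28.28 = 166.52 → 167
B: 0.72×211 + 0.28×208 = 151.92 + 58.24 = 210.16 → 210
= RGB(93, 167, 210)


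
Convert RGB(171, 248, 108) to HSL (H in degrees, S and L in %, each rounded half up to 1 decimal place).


Normalize: R'=171/255≈0.6706, G'=248/255≈0.9725, B'=108/255≈0.4235
Max=248/255, Min=108/255, Δ=Max-Min=140/255
L = (Max+Min)/2 = (248+108)/510 = 356/510 = 0.69803… → L = 69.8%
L > 0.5 → S = Δ/(2-Max-Min) = 140/(510-248-108) = 140/154 = 0.90909… → S = 90.9%
(the 1/255 factors cancel in S and H, so raw channel differences can be used)
Max is G' → H = 60 × ((B-R)/Δ + 2) = 60 × ((108-171)/140 + 2)
  -63/140 + 2 = -0.45 + 2 = 1.55
  H = 60 × 1.55 = 93° → H = 93.0°
= HSL(93.0°, 90.9%, 69.8%)


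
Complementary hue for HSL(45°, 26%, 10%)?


Complement = opposite side of color wheel = hue + 180°
H' = (45 + 180) mod 360 = 225°
S and L unchanged.
= HSL(225°, 26%, 10%)


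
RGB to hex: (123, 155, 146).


R = 123 → 7B (hex)
G = 155 → 9B (hex)
B = 146 → 92 (hex)
Hex = #7B9B92


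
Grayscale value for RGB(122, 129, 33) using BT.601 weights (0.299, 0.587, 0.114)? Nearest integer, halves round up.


Gray = 0.299×R + 0.587×G + 0.114×B
Gray = 0.299×122 + 0.587×129 + 0.114×33
Gray = 36.478 + 75.723 + 3.762
Gray = 115.963 → round half up → 116
Gray = 116


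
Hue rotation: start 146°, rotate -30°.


New hue = (H + rotation) mod 360
New hue = (146 -30) mod 360
= 116 mod 360
= 116°


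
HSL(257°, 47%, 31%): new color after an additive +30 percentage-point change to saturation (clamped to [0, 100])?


Original S = 47%
Adjustment = +30 percentage points
New S = 47 + (30) = 77
Clamp to [0, 100] → 77
= HSL(257°, 77%, 31%)


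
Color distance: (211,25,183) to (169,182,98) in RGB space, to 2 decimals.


d = √[(R₁-R₂)² + (G₁-G₂)² + (B₁-B₂)²]
d = √[(211-169)² + (25-182)² + (183-98)²]
d = √[1764 + 24649 + 7225]
d = √33638
d ≈ 183.41


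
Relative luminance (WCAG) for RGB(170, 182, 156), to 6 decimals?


Linearize each channel (sRGB transfer function): c = v/255; c_lin = c/12.92 if c ≤ 0.04045, else ((c+0.055)/1.055)^2.4
  R: 170/255 ≈ 0.666667 > 0.04045 → ((0.666667+0.055)/1.055)^2.4 ≈ 0.401978
  G: 182/255 ≈ 0.713725 > 0.04045 → ((0.713725+0.055)/1.055)^2.4 ≈ 0.467784
  B: 156/255 ≈ 0.611765 > 0.04045 → ((0.611765+0.055)/1.055)^2.4 ≈ 0.332452
R_lin = 0.401978, G_lin = 0.467784, B_lin = 0.332452
L = 0.2126×R + 0.7152×G + 0.0722×B
L = 0.2126×0.401978 + 0.7152×0.467784 + 0.0722×0.332452
L ≈ 0.444022


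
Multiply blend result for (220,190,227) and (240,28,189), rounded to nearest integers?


Multiply: C = A×B/255, rounded to nearest integer
R: 220×240/255 = 52800/255 ≈ 207.059 → 207
G: 190×28/255 = 5320/255 ≈ 20.863 → 21
B: 227×189/255 = 42903/255 ≈ 168.247 → 168
= RGB(207, 21, 168)


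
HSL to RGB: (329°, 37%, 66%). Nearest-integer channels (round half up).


H=329°, S=0.37, L=0.66
C = (1-|2L-1|)×S = (1-|0.32|)×0.37 = 0.2516
H' = H/60 = 329/60 ≈ 5.4833; X = C×(1-|H' mod 2 - 1|) ≈ 0.1300
m = L - C/2 = 0.66 - 0.1258 = 0.5342
Sector ⌊H'⌋ = 5 → (R',G',B') = (0.2516, 0.0, ≈0.1300)
RGB = ((R'+m)×255, (G'+m)×255, (B'+m)×255) = (200.379, 136.221, 169.3693)
Round half up → RGB(200, 136, 169)


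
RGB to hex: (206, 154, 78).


R = 206 → CE (hex)
G = 154 → 9A (hex)
B = 78 → 4E (hex)
Hex = #CE9A4E


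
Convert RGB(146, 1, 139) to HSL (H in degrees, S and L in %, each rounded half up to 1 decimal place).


Normalize: R'=146/255≈0.5725, G'=1/255≈0.0039, B'=139/255≈0.5451
Max=146/255, Min=1/255, Δ=Max-Min=145/255
L = (Max+Min)/2 = (146+1)/510 = 147/510 = 0.28823… → L = 28.8%
L ≤ 0.5 → S = Δ/(Max+Min) = 145/(146+1) = 145/147 = 0.98639… → S = 98.6%
(the 1/255 factors cancel in S and H, so raw channel differences can be used)
Max is R' → H = 60 × (((G-B)/Δ) mod 6) = 60 × (((1-139)/145) mod 6)
  (-138)/145 = -0.9517…; negative, so add 6 → 5.0482…
  H = 60 × 5.0482… = 302.896…° → H = 302.9°
= HSL(302.9°, 98.6%, 28.8%)


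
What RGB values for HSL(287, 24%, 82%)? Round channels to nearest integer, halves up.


H=287°, S=0.24, L=0.82
C = (1-|2L-1|)×S = (1-|0.64|)×0.24 = 0.0864
H' = H/60 = 287/60 ≈ 4.7833; X = C×(1-|H' mod 2 - 1|) = 0.06768
m = L - C/2 = 0.82 - 0.0432 = 0.7768
Sector ⌊H'⌋ = 4 → (R',G',B') = (0.06768, 0.0, 0.0864)
RGB = ((R'+m)×255, (G'+m)×255, (B'+m)×255) = (215.3424, 198.084, 220.116)
Round half up → RGB(215, 198, 220)


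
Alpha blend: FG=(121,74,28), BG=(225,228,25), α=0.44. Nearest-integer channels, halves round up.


C = α×F + (1-α)×B, with 1-α = 0.56
R: 0.44×121 + 0.56×225 = 53.24 + 126.00 = 179.24 → 179
G: 0.44×74 + 0.56×228 = 32.56 + 127.68 = 160.24 → 160
B: 0.44×28 + 0.56×25 = 12.32 + 14.00 = 26.32 → 26
= RGB(179, 160, 26)


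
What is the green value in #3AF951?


Color: #3AF951
R = 3A = 58
G = F9 = 249
B = 51 = 81
Green = 249


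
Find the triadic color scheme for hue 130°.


Triadic: equally spaced at 120° intervals
H1 = 130°
H2 = (130 + 120) mod 360 = 250°
H3 = (130 + 240) mod 360 = 10°
Triadic = 130°, 250°, 10°


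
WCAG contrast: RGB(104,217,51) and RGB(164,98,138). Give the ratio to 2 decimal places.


Linearize each sRGB channel c=v/255: c/12.92 if c ≤ 0.04045 else ((c+0.055)/1.055)^2.4
L = 0.2126×R_lin + 0.7152×G_lin + 0.0722×B_lin
Color 1 (104,217,51):
  R=104: 104/255≈0.4078 > 0.04045 → ((0.4078+0.055)/1.055)^2.4 ≈ 0.13843
  G=217: 217/255≈0.8510 > 0.04045 → ((0.8510+0.055)/1.055)^2.4 ≈ 0.69387
  B=51: 51/255≈0.2000 > 0.04045 → ((0.2000+0.055)/1.055)^2.4 ≈ 0.03310
  L1 = 0.2126×0.13843 + 0.7152×0.69387 + 0.0722×0.03310 ≈ 0.52808
Color 2 (164,98,138):
  R=164: 164/255≈0.6431 > 0.04045 → ((0.6431+0.055)/1.055)^2.4 ≈ 0.37124
  G=98: 98/255≈0.3843 > 0.04045 → ((0.3843+0.055)/1.055)^2.4 ≈ 0.12214
  B=138: 138/255≈0.5412 > 0.04045 → ((0.5412+0.055)/1.055)^2.4 ≈ 0.25415
  L2 = 0.2126×0.37124 + 0.7152×0.12214 + 0.0722×0.25415 ≈ 0.18463
Lighter = 0.52808, Darker = 0.18463
Ratio = (L_lighter + 0.05) / (L_darker + 0.05)
Ratio = (0.52808 + 0.05) / (0.18463 + 0.05) = 0.57808 / 0.23463 ≈ 2.4638
Ratio ≈ 2.46:1


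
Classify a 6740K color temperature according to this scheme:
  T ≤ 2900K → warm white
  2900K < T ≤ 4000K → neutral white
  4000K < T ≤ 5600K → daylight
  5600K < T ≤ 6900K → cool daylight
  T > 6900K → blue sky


Temperature: 6740K
5600K < 6740K ≤ 6900K → cool daylight
Classification: cool daylight


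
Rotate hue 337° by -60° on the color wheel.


New hue = (H + rotation) mod 360
New hue = (337 -60) mod 360
= 277 mod 360
= 277°


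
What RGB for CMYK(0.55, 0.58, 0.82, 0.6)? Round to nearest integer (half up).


R = 255 × (1-C) × (1-K) = 255 × 0.45 × 0.40 = 45.9 → 46
G = 255 × (1-M) × (1-K) = 255 × 0.42 × 0.40 = 42.84 → 43
B = 255 × (1-Y) × (1-K) = 255 × 0.18 × 0.40 = 18.36 → 18
= RGB(46, 43, 18)


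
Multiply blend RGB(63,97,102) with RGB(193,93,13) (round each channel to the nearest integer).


Multiply: C = A×B/255, rounded to nearest integer
R: 63×193/255 = 12159/255 ≈ 47.682 → 48
G: 97×93/255 = 9021/255 ≈ 35.376 → 35
B: 102×13/255 = 1326/255 ≈ 5.200 → 5
= RGB(48, 35, 5)


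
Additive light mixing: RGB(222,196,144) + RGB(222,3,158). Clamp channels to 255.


Additive: each channel = min(255, C₁+C₂)
R: 222+222 = 444 → 255
G: 196+3 = 199 → 199
B: 144+158 = 302 → 255
= RGB(255, 199, 255)


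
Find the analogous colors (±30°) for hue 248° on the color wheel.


Base hue: 248°
Left analog: (248 - 30) mod 360 = 218°
Right analog: (248 + 30) mod 360 = 278°
Analogous hues = 218° and 278°


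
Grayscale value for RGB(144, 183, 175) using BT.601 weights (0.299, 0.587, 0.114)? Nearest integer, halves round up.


Gray = 0.299×R + 0.587×G + 0.114×B
Gray = 0.299×144 + 0.587×183 + 0.114×175
Gray = 43.056 + 107.421 + 19.950
Gray = 170.427 → round half up → 170
Gray = 170


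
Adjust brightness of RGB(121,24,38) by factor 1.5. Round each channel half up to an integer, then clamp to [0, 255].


Multiply each channel by 1.5, round half up, clamp to [0, 255]
R: 121×1.5 = 181.5 → round → 182
G: 24×1.5 = 36
B: 38×1.5 = 57
= RGB(182, 36, 57)


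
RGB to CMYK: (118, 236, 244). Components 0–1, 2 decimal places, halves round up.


R'=118/255≈0.4627, G'=236/255≈0.9255, B'=244/255≈0.9569
K = 1 - max(R',G',B') = 1 - 244/255 = 11/255 = 0.04313… → 0.04
(1-R'-K)/(1-K) simplifies to (max-R)/max with max = 244:
C = (244-118)/244 = 126/244 = 0.51639… → 0.52
M = (244-236)/244 = 8/244 = 0.03278… → 0.03
Y = (244-244)/244 = 0/244 = 0 → 0.00
= CMYK(0.52, 0.03, 0.00, 0.04)


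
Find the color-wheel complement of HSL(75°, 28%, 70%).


Complement = opposite side of color wheel = hue + 180°
H' = (75 + 180) mod 360 = 255°
S and L unchanged.
= HSL(255°, 28%, 70%)


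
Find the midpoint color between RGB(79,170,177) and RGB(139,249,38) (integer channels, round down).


Midpoint: each channel = ⌊(C₁+C₂)/2⌋
R: ⌊(79+139)/2⌋ = 109
G: ⌊(170+249)/2⌋ = 209
B: ⌊(177+38)/2⌋ = 107
= RGB(109, 209, 107)


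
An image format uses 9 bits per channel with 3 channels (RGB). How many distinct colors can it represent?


Total bits = 9 bits/channel × 3 channels = 27 bits
Distinct colors = 2^27
= 134,217,728 colors


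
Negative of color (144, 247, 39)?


Invert: (255-R, 255-G, 255-B)
R: 255-144 = 111
G: 255-247 = 8
B: 255-39 = 216
= RGB(111, 8, 216)


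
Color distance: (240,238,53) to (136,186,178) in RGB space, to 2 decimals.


d = √[(R₁-R₂)² + (G₁-G₂)² + (B₁-B₂)²]
d = √[(240-136)² + (238-186)² + (53-178)²]
d = √[10816 + 2704 + 15625]
d = √29145
d ≈ 170.72


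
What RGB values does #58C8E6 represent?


58 → 88 (R)
C8 → 200 (G)
E6 → 230 (B)
= RGB(88, 200, 230)


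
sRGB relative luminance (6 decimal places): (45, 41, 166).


Linearize each channel (sRGB transfer function): c = v/255; c_lin = c/12.92 if c ≤ 0.04045, else ((c+0.055)/1.055)^2.4
  R: 45/255 ≈ 0.176471 > 0.04045 → ((0.176471+0.055)/1.055)^2.4 ≈ 0.026241
  G: 41/255 ≈ 0.160784 > 0.04045 → ((0.160784+0.055)/1.055)^2.4 ≈ 0.022174
  B: 166/255 ≈ 0.650980 > 0.04045 → ((0.650980+0.055)/1.055)^2.4 ≈ 0.381326
R_lin = 0.026241, G_lin = 0.022174, B_lin = 0.381326
L = 0.2126×R + 0.7152×G + 0.0722×B
L = 0.2126×0.026241 + 0.7152×0.022174 + 0.0722×0.381326
L ≈ 0.048969


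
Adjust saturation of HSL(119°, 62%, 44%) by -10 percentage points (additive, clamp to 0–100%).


Original S = 62%
Adjustment = -10 percentage points
New S = 62 + (-10) = 52
Clamp to [0, 100] → 52
= HSL(119°, 52%, 44%)


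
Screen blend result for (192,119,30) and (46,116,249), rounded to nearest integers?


Screen: C = 255 - (255-A)×(255-B)/255, rounded to nearest integer
R: 255 - (255-192)×(255-46)/255 = 255 - 13167/255 ≈ 255 - 51.635 = 203.365 → 203
G: 255 - (255-119)×(255-116)/255 = 255 - 18904/255 ≈ 255 - 74.133 = 180.867 → 181
B: 255 - (255-30)×(255-249)/255 = 255 - 1350/255 ≈ 255 - 5.294 = 249.706 → 250
= RGB(203, 181, 250)


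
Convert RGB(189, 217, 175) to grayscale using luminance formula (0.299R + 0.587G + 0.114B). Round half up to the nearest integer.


Gray = 0.299×R + 0.587×G + 0.114×B
Gray = 0.299×189 + 0.587×217 + 0.114×175
Gray = 56.511 + 127.379 + 19.950
Gray = 203.840 → round half up → 204
Gray = 204


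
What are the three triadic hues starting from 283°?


Triadic: equally spaced at 120° intervals
H1 = 283°
H2 = (283 + 120) mod 360 = 43°
H3 = (283 + 240) mod 360 = 163°
Triadic = 283°, 43°, 163°


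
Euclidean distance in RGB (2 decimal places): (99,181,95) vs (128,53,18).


d = √[(R₁-R₂)² + (G₁-G₂)² + (B₁-B₂)²]
d = √[(99-128)² + (181-53)² + (95-18)²]
d = √[841 + 16384 + 5929]
d = √23154
d ≈ 152.16


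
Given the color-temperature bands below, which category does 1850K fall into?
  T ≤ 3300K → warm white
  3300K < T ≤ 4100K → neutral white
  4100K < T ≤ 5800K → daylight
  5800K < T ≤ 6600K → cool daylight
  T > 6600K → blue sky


Temperature: 1850K
1850K ≤ 3300K → warm white
Classification: warm white


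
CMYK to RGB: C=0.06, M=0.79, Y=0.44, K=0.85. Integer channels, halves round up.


R = 255 × (1-C) × (1-K) = 255 × 0.94 × 0.15 = 35.955 → 36
G = 255 × (1-M) × (1-K) = 255 × 0.21 × 0.15 = 8.0325 → 8
B = 255 × (1-Y) × (1-K) = 255 × 0.56 × 0.15 = 21.42 → 21
= RGB(36, 8, 21)


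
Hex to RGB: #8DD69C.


8D → 141 (R)
D6 → 214 (G)
9C → 156 (B)
= RGB(141, 214, 156)


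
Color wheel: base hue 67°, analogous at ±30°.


Base hue: 67°
Left analog: (67 - 30) mod 360 = 37°
Right analog: (67 + 30) mod 360 = 97°
Analogous hues = 37° and 97°


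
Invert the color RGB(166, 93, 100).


Invert: (255-R, 255-G, 255-B)
R: 255-166 = 89
G: 255-93 = 162
B: 255-100 = 155
= RGB(89, 162, 155)


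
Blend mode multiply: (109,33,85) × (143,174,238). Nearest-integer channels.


Multiply: C = A×B/255, rounded to nearest integer
R: 109×143/255 = 15587/255 ≈ 61.125 → 61
G: 33×174/255 = 5742/255 ≈ 22.518 → 23
B: 85×238/255 = 20230/255 ≈ 79.333 → 79
= RGB(61, 23, 79)


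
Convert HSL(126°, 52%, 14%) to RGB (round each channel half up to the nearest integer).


H=126°, S=0.52, L=0.14
C = (1-|2L-1|)×S = (1-|-0.72|)×0.52 = 0.1456
H' = H/60 = 126/60 ≈ 2.1000; X = C×(1-|H' mod 2 - 1|) = 0.01456
m = L - C/2 = 0.14 - 0.0728 = 0.0672
Sector ⌊H'⌋ = 2 → (R',G',B') = (0.0, 0.1456, 0.01456)
RGB = ((R'+m)×255, (G'+m)×255, (B'+m)×255) = (17.136, 54.264, 20.8488)
Round half up → RGB(17, 54, 21)


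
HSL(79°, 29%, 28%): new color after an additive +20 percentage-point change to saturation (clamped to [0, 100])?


Original S = 29%
Adjustment = +20 percentage points
New S = 29 + (20) = 49
Clamp to [0, 100] → 49
= HSL(79°, 49%, 28%)


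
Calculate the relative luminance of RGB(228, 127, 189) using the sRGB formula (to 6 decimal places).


Linearize each channel (sRGB transfer function): c = v/255; c_lin = c/12.92 if c ≤ 0.04045, else ((c+0.055)/1.055)^2.4
  R: 228/255 ≈ 0.894118 > 0.04045 → ((0.894118+0.055)/1.055)^2.4 ≈ 0.775822
  G: 127/255 ≈ 0.498039 > 0.04045 → ((0.498039+0.055)/1.055)^2.4 ≈ 0.212231
  B: 189/255 ≈ 0.741176 > 0.04045 → ((0.741176+0.055)/1.055)^2.4 ≈ 0.508881
R_lin = 0.775822, G_lin = 0.212231, B_lin = 0.508881
L = 0.2126×R + 0.7152×G + 0.0722×B
L = 0.2126×0.775822 + 0.7152×0.212231 + 0.0722×0.508881
L ≈ 0.353468


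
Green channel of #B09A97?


Color: #B09A97
R = B0 = 176
G = 9A = 154
B = 97 = 151
Green = 154


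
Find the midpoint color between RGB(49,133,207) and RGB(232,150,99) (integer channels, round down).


Midpoint: each channel = ⌊(C₁+C₂)/2⌋
R: ⌊(49+232)/2⌋ = 140
G: ⌊(133+150)/2⌋ = 141
B: ⌊(207+99)/2⌋ = 153
= RGB(140, 141, 153)


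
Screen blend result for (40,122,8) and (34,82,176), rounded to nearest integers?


Screen: C = 255 - (255-A)×(255-B)/255, rounded to nearest integer
R: 255 - (255-40)×(255-34)/255 = 255 - 47515/255 ≈ 255 - 186.333 = 68.667 → 69
G: 255 - (255-122)×(255-82)/255 = 255 - 23009/255 ≈ 255 - 90.231 = 164.769 → 165
B: 255 - (255-8)×(255-176)/255 = 255 - 19513/255 ≈ 255 - 76.522 = 178.478 → 178
= RGB(69, 165, 178)


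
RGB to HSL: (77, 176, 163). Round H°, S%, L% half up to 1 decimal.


Normalize: R'=77/255≈0.3020, G'=176/255≈0.6902, B'=163/255≈0.6392
Max=176/255, Min=77/255, Δ=Max-Min=99/255
L = (Max+Min)/2 = (176+77)/510 = 253/510 = 0.49607… → L = 49.6%
L ≤ 0.5 → S = Δ/(Max+Min) = 99/(176+77) = 99/253 = 0.39130… → S = 39.1%
(the 1/255 factors cancel in S and H, so raw channel differences can be used)
Max is G' → H = 60 × ((B-R)/Δ + 2) = 60 × ((163-77)/99 + 2)
  86/99 + 2 = 0.8686… + 2 = 2.8686…
  H = 60 × 2.8686… = 172.121…° → H = 172.1°
= HSL(172.1°, 39.1%, 49.6%)


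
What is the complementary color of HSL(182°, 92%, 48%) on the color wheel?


Complement = opposite side of color wheel = hue + 180°
H' = (182 + 180) mod 360 = 2°
S and L unchanged.
= HSL(2°, 92%, 48%)


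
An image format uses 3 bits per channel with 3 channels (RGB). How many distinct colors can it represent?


Total bits = 3 bits/channel × 3 channels = 9 bits
Distinct colors = 2^9
= 512 colors


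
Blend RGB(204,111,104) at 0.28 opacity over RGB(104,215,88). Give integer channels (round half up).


C = α×F + (1-α)×B, with 1-α = 0.72
R: 0.28×204 + 0.72×104 = 57.12 + 74.88 = 132.00 → 132
G: 0.28×111 + 0.72×215 = 31.08 + 154.80 = 185.88 → 186
B: 0.28×104 + 0.72×88 = 29.12 + 63.36 = 92.48 → 92
= RGB(132, 186, 92)


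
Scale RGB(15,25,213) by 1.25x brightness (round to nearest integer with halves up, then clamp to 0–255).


Multiply each channel by 1.25, round half up, clamp to [0, 255]
R: 15×1.25 = 18.75 → round → 19
G: 25×1.25 = 31.25 → round → 31
B: 213×1.25 = 266.25 → round → 266 → clamp → 255
= RGB(19, 31, 255)


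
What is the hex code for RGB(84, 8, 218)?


R = 84 → 54 (hex)
G = 8 → 08 (hex)
B = 218 → DA (hex)
Hex = #5408DA


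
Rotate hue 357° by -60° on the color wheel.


New hue = (H + rotation) mod 360
New hue = (357 -60) mod 360
= 297 mod 360
= 297°


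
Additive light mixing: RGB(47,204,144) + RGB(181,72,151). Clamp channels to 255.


Additive: each channel = min(255, C₁+C₂)
R: 47+181 = 228 → 228
G: 204+72 = 276 → 255
B: 144+151 = 295 → 255
= RGB(228, 255, 255)


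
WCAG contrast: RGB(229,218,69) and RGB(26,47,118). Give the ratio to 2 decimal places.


Linearize each sRGB channel c=v/255: c/12.92 if c ≤ 0.04045 else ((c+0.055)/1.055)^2.4
L = 0.2126×R_lin + 0.7152×G_lin + 0.0722×B_lin
Color 1 (229,218,69):
  R=229: 229/255≈0.8980 > 0.04045 → ((0.8980+0.055)/1.055)^2.4 ≈ 0.78354
  G=218: 218/255≈0.8549 > 0.04045 → ((0.8549+0.055)/1.055)^2.4 ≈ 0.70110
  B=69: 69/255≈0.2706 > 0.04045 → ((0.2706+0.055)/1.055)^2.4 ≈ 0.05951
  L1 = 0.2126×0.78354 + 0.7152×0.70110 + 0.0722×0.05951 ≈ 0.67230
Color 2 (26,47,118):
  R=26: 26/255≈0.1020 > 0.04045 → ((0.1020+0.055)/1.055)^2.4 ≈ 0.01033
  G=47: 47/255≈0.1843 > 0.04045 → ((0.1843+0.055)/1.055)^2.4 ≈ 0.02843
  B=118: 118/255≈0.4627 > 0.04045 → ((0.4627+0.055)/1.055)^2.4 ≈ 0.18116
  L2 = 0.2126×0.01033 + 0.7152×0.02843 + 0.0722×0.18116 ≈ 0.03561
Lighter = 0.67230, Darker = 0.03561
Ratio = (L_lighter + 0.05) / (L_darker + 0.05)
Ratio = (0.67230 + 0.05) / (0.03561 + 0.05) = 0.72230 / 0.08561 ≈ 8.4375
Ratio ≈ 8.44:1


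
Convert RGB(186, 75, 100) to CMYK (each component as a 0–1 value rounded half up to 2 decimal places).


R'=186/255≈0.7294, G'=75/255≈0.2941, B'=100/255≈0.3922
K = 1 - max(R',G',B') = 1 - 186/255 = 69/255 = 0.27058… → 0.27
(1-R'-K)/(1-K) simplifies to (max-R)/max with max = 186:
C = (186-186)/186 = 0/186 = 0 → 0.00
M = (186-75)/186 = 111/186 = 0.59677… → 0.60
Y = (186-100)/186 = 86/186 = 0.46236… → 0.46
= CMYK(0.00, 0.60, 0.46, 0.27)


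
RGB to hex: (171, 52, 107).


R = 171 → AB (hex)
G = 52 → 34 (hex)
B = 107 → 6B (hex)
Hex = #AB346B


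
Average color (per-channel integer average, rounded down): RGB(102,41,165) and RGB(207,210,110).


Midpoint: each channel = ⌊(C₁+C₂)/2⌋
R: ⌊(102+207)/2⌋ = 154
G: ⌊(41+210)/2⌋ = 125
B: ⌊(165+110)/2⌋ = 137
= RGB(154, 125, 137)


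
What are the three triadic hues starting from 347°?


Triadic: equally spaced at 120° intervals
H1 = 347°
H2 = (347 + 120) mod 360 = 107°
H3 = (347 + 240) mod 360 = 227°
Triadic = 347°, 107°, 227°


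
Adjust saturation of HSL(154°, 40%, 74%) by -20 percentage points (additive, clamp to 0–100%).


Original S = 40%
Adjustment = -20 percentage points
New S = 40 + (-20) = 20
Clamp to [0, 100] → 20
= HSL(154°, 20%, 74%)


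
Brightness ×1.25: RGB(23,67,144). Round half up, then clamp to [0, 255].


Multiply each channel by 1.25, round half up, clamp to [0, 255]
R: 23×1.25 = 28.75 → round → 29
G: 67×1.25 = 83.75 → round → 84
B: 144×1.25 = 180
= RGB(29, 84, 180)


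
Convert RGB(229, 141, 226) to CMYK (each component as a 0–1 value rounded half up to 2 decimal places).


R'=229/255≈0.8980, G'=141/255≈0.5529, B'=226/255≈0.8863
K = 1 - max(R',G',B') = 1 - 229/255 = 26/255 = 0.10196… → 0.10
(1-R'-K)/(1-K) simplifies to (max-R)/max with max = 229:
C = (229-229)/229 = 0/229 = 0 → 0.00
M = (229-141)/229 = 88/229 = 0.38427… → 0.38
Y = (229-226)/229 = 3/229 = 0.01310… → 0.01
= CMYK(0.00, 0.38, 0.01, 0.10)


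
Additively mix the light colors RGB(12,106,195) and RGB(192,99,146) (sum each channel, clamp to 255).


Additive: each channel = min(255, C₁+C₂)
R: 12+192 = 204 → 204
G: 106+99 = 205 → 205
B: 195+146 = 341 → 255
= RGB(204, 205, 255)


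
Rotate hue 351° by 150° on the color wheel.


New hue = (H + rotation) mod 360
New hue = (351 + 150) mod 360
= 501 mod 360
= 141°


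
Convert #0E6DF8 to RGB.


0E → 14 (R)
6D → 109 (G)
F8 → 248 (B)
= RGB(14, 109, 248)


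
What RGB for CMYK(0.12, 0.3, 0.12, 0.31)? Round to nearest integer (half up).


R = 255 × (1-C) × (1-K) = 255 × 0.88 × 0.69 = 154.836 → 155
G = 255 × (1-M) × (1-K) = 255 × 0.70 × 0.69 = 123.165 → 123
B = 255 × (1-Y) × (1-K) = 255 × 0.88 × 0.69 = 154.836 → 155
= RGB(155, 123, 155)


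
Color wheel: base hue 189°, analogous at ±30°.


Base hue: 189°
Left analog: (189 - 30) mod 360 = 159°
Right analog: (189 + 30) mod 360 = 219°
Analogous hues = 159° and 219°


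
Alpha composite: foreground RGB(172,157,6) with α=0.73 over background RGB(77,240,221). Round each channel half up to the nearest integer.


C = α×F + (1-α)×B, with 1-α = 0.27
R: 0.73×172 + 0.27×77 = 125.56 + 20.79 = 146.35 → 146
G: 0.73×157 + 0.27×240 = 114.61 + 64.80 = 179.41 → 179
B: 0.73×6 + 0.27×221 = 4.38 + 59.67 = 64.05 → 64
= RGB(146, 179, 64)


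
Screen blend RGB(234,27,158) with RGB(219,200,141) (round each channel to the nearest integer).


Screen: C = 255 - (255-A)×(255-B)/255, rounded to nearest integer
R: 255 - (255-234)×(255-219)/255 = 255 - 756/255 ≈ 255 - 2.965 = 252.035 → 252
G: 255 - (255-27)×(255-200)/255 = 255 - 12540/255 ≈ 255 - 49.176 = 205.824 → 206
B: 255 - (255-158)×(255-141)/255 = 255 - 11058/255 ≈ 255 - 43.365 = 211.635 → 212
= RGB(252, 206, 212)


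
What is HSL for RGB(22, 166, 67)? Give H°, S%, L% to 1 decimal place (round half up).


Normalize: R'=22/255≈0.0863, G'=166/255≈0.6510, B'=67/255≈0.2627
Max=166/255, Min=22/255, Δ=Max-Min=144/255
L = (Max+Min)/2 = (166+22)/510 = 188/510 = 0.36862… → L = 36.9%
L ≤ 0.5 → S = Δ/(Max+Min) = 144/(166+22) = 144/188 = 0.76595… → S = 76.6%
(the 1/255 factors cancel in S and H, so raw channel differences can be used)
Max is G' → H = 60 × ((B-R)/Δ + 2) = 60 × ((67-22)/144 + 2)
  45/144 + 2 = 0.3125 + 2 = 2.3125
  H = 60 × 2.3125 = 138.75° → H = 138.8°
= HSL(138.8°, 76.6%, 36.9%)


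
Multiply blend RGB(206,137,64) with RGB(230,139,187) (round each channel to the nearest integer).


Multiply: C = A×B/255, rounded to nearest integer
R: 206×230/255 = 47380/255 ≈ 185.804 → 186
G: 137×139/255 = 19043/255 ≈ 74.678 → 75
B: 64×187/255 = 11968/255 ≈ 46.933 → 47
= RGB(186, 75, 47)


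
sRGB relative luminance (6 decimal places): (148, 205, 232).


Linearize each channel (sRGB transfer function): c = v/255; c_lin = c/12.92 if c ≤ 0.04045, else ((c+0.055)/1.055)^2.4
  R: 148/255 ≈ 0.580392 > 0.04045 → ((0.580392+0.055)/1.055)^2.4 ≈ 0.296138
  G: 205/255 ≈ 0.803922 > 0.04045 → ((0.803922+0.055)/1.055)^2.4 ≈ 0.610496
  B: 232/255 ≈ 0.909804 > 0.04045 → ((0.909804+0.055)/1.055)^2.4 ≈ 0.806952
R_lin = 0.296138, G_lin = 0.610496, B_lin = 0.806952
L = 0.2126×R + 0.7152×G + 0.0722×B
L = 0.2126×0.296138 + 0.7152×0.610496 + 0.0722×0.806952
L ≈ 0.557847


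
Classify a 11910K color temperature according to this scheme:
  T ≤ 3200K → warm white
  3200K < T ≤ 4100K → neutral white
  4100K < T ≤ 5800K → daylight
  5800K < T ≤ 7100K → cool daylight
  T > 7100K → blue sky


Temperature: 11910K
11910K > 7100K → blue sky
Classification: blue sky


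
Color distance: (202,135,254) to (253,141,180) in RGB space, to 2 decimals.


d = √[(R₁-R₂)² + (G₁-G₂)² + (B₁-B₂)²]
d = √[(202-253)² + (135-141)² + (254-180)²]
d = √[2601 + 36 + 5476]
d = √8113
d ≈ 90.07


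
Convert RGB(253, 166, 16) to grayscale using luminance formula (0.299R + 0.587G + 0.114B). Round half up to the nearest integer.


Gray = 0.299×R + 0.587×G + 0.114×B
Gray = 0.299×253 + 0.587×166 + 0.114×16
Gray = 75.647 + 97.442 + 1.824
Gray = 174.913 → round half up → 175
Gray = 175


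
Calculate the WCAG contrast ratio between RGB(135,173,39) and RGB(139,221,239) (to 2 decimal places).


Linearize each sRGB channel c=v/255: c/12.92 if c ≤ 0.04045 else ((c+0.055)/1.055)^2.4
L = 0.2126×R_lin + 0.7152×G_lin + 0.0722×B_lin
Color 1 (135,173,39):
  R=135: 135/255≈0.5294 > 0.04045 → ((0.5294+0.055)/1.055)^2.4 ≈ 0.24228
  G=173: 173/255≈0.6784 > 0.04045 → ((0.6784+0.055)/1.055)^2.4 ≈ 0.41789
  B=39: 39/255≈0.1529 > 0.04045 → ((0.1529+0.055)/1.055)^2.4 ≈ 0.02029
  L1 = 0.2126×0.24228 + 0.7152×0.41789 + 0.0722×0.02029 ≈ 0.35185
Color 2 (139,221,239):
  R=139: 139/255≈0.5451 > 0.04045 → ((0.5451+0.055)/1.055)^2.4 ≈ 0.25818
  G=221: 221/255≈0.8667 > 0.04045 → ((0.8667+0.055)/1.055)^2.4 ≈ 0.72306
  B=239: 239/255≈0.9373 > 0.04045 → ((0.9373+0.055)/1.055)^2.4 ≈ 0.86316
  L2 = 0.2126×0.25818 + 0.7152×0.72306 + 0.0722×0.86316 ≈ 0.63434
Lighter = 0.63434, Darker = 0.35185
Ratio = (L_lighter + 0.05) / (L_darker + 0.05)
Ratio = (0.63434 + 0.05) / (0.35185 + 0.05) = 0.68434 / 0.40185 ≈ 1.7030
Ratio ≈ 1.70:1


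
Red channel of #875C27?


Color: #875C27
R = 87 = 135
G = 5C = 92
B = 27 = 39
Red = 135


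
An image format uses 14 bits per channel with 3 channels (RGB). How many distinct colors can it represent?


Total bits = 14 bits/channel × 3 channels = 42 bits
Distinct colors = 2^42
= 4,398,046,511,104 colors


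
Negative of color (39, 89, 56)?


Invert: (255-R, 255-G, 255-B)
R: 255-39 = 216
G: 255-89 = 166
B: 255-56 = 199
= RGB(216, 166, 199)


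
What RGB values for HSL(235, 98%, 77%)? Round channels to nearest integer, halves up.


H=235°, S=0.98, L=0.77
C = (1-|2L-1|)×S = (1-|0.54|)×0.98 = 0.4508
H' = H/60 = 235/60 ≈ 3.9167; X = C×(1-|H' mod 2 - 1|) ≈ 0.0376
m = L - C/2 = 0.77 - 0.2254 = 0.5446
Sector ⌊H'⌋ = 3 → (R',G',B') = (0.0, ≈0.0376, 0.4508)
RGB = ((R'+m)×255, (G'+m)×255, (B'+m)×255) = (138.873, 148.4525, 253.827)
Round half up → RGB(139, 148, 254)


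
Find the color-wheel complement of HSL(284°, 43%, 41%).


Complement = opposite side of color wheel = hue + 180°
H' = (284 + 180) mod 360 = 104°
S and L unchanged.
= HSL(104°, 43%, 41%)


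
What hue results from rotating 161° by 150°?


New hue = (H + rotation) mod 360
New hue = (161 + 150) mod 360
= 311 mod 360
= 311°


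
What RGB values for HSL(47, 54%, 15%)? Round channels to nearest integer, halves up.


H=47°, S=0.54, L=0.15
C = (1-|2L-1|)×S = (1-|-0.70|)×0.54 = 0.162
H' = H/60 = 47/60 ≈ 0.7833; X = C×(1-|H' mod 2 - 1|) = 0.1269
m = L - C/2 = 0.15 - 0.081 = 0.069
Sector ⌊H'⌋ = 0 → (R',G',B') = (0.162, 0.1269, 0.0)
RGB = ((R'+m)×255, (G'+m)×255, (B'+m)×255) = (58.905, 49.9545, 17.595)
Round half up → RGB(59, 50, 18)


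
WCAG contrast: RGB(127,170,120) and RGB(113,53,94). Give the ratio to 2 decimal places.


Linearize each sRGB channel c=v/255: c/12.92 if c ≤ 0.04045 else ((c+0.055)/1.055)^2.4
L = 0.2126×R_lin + 0.7152×G_lin + 0.0722×B_lin
Color 1 (127,170,120):
  R=127: 127/255≈0.4980 > 0.04045 → ((0.4980+0.055)/1.055)^2.4 ≈ 0.21223
  G=170: 170/255≈0.6667 > 0.04045 → ((0.6667+0.055)/1.055)^2.4 ≈ 0.40198
  B=120: 120/255≈0.4706 > 0.04045 → ((0.4706+0.055)/1.055)^2.4 ≈ 0.18782
  L1 = 0.2126×0.21223 + 0.7152×0.40198 + 0.0722×0.18782 ≈ 0.34618
Color 2 (113,53,94):
  R=113: 113/255≈0.4431 > 0.04045 → ((0.4431+0.055)/1.055)^2.4 ≈ 0.16513
  G=53: 53/255≈0.2078 > 0.04045 → ((0.2078+0.055)/1.055)^2.4 ≈ 0.03560
  B=94: 94/255≈0.3686 > 0.04045 → ((0.3686+0.055)/1.055)^2.4 ≈ 0.11193
  L2 = 0.2126×0.16513 + 0.7152×0.03560 + 0.0722×0.11193 ≈ 0.06865
Lighter = 0.34618, Darker = 0.06865
Ratio = (L_lighter + 0.05) / (L_darker + 0.05)
Ratio = (0.34618 + 0.05) / (0.06865 + 0.05) = 0.39618 / 0.11865 ≈ 3.3390
Ratio ≈ 3.34:1
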